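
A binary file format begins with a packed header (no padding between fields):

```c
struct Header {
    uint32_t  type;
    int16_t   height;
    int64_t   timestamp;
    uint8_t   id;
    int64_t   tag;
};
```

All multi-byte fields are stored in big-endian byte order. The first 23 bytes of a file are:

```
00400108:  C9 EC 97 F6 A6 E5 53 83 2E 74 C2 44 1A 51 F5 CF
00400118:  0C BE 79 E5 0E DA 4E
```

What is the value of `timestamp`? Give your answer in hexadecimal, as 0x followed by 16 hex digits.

0x53832E74C2441A51

`timestamp` follows `type` (4 B), `height` (2 B), so it starts at offset 4 + 2 = 6 and occupies 8 bytes.
Bytes at offsets 6..13: 53 83 2E 74 C2 44 1A 51.
Big-endian stores the most-significant byte at the lowest address.
The bytes are already most-significant first: 0x53832E74C2441A51.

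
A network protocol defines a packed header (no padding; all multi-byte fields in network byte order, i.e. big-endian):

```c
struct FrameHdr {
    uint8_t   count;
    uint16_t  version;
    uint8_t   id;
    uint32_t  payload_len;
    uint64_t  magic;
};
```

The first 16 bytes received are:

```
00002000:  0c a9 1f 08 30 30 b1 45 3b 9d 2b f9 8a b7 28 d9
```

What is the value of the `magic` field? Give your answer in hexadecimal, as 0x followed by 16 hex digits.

0x3B9D2BF98AB728D9

`magic` follows `count` (1 B), `version` (2 B), `id` (1 B), `payload_len` (4 B), so it starts at offset 1 + 2 + 1 + 4 = 8 and occupies 8 bytes.
Bytes at offsets 8..15: 3B 9D 2B F9 8A B7 28 D9.
Big-endian stores the most-significant byte at the lowest address.
The bytes are already most-significant first: 0x3B9D2BF98AB728D9.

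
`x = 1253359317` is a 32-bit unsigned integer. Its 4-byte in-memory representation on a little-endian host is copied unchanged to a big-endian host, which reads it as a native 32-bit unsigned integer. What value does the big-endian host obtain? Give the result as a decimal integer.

3586045002

1253359317 in 32-bit hexadecimal is 0x4AB4BED5.
Stored little-endian, the bytes at ascending addresses are D5 BE B4 4A.
Read back as big-endian, the last byte is least significant, giving 0xD5BEB44A.
0xD5BEB44A = 3586045002.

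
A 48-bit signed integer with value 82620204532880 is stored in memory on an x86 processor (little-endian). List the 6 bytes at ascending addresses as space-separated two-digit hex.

82620204532880 in hexadecimal, padded to 48 bits, is 0x4B2483F14490.
Split into bytes (most-significant first): 4B 24 83 F1 44 90.
Little-endian stores the least-significant byte at the lowest address.
So at ascending addresses the bytes are 90 44 F1 83 24 4B.

90 44 F1 83 24 4B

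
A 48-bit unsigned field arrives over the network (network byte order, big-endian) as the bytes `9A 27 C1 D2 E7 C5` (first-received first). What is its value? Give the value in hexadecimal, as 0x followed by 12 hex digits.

Big-endian stores the most-significant byte at the lowest address.
The bytes are already most-significant first: 0x9A27C1D2E7C5.

0x9A27C1D2E7C5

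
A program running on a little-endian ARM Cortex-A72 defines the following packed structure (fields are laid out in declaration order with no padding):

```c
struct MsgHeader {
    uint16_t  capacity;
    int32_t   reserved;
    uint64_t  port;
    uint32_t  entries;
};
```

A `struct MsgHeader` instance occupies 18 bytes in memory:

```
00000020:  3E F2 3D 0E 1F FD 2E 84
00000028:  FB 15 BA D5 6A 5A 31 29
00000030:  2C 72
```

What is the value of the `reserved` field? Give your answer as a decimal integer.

-48296387

`reserved` follows `capacity` (2 bytes), so it starts at byte offset 2 and occupies 4 bytes.
Bytes at offsets 2..5: 3D 0E 1F FD.
In little-endian order the low byte comes first in memory.
Reassemble most-significant byte first: FD 1F 0E 3D → 0xFD1F0E3D.
Top bit is set, so as a signed 32-bit value this is 0xFD1F0E3D − 2^32 = -48296387.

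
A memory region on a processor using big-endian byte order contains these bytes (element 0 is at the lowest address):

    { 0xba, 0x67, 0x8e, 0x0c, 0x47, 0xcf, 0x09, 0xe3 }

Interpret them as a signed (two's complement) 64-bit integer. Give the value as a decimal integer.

In big-endian order the high byte comes first in memory.
The bytes are already most-significant first: 0xBA678E0C47CF09E3.
Top bit is set, so as a signed 64-bit value this is 0xBA678E0C47CF09E3 − 2^64 = -5014883476658255389.

-5014883476658255389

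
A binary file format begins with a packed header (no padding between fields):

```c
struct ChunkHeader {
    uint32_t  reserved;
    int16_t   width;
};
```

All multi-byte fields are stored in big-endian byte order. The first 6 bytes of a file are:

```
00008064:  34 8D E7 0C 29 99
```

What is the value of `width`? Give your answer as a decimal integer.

10649

`width` follows `reserved` (4 bytes), so it starts at byte offset 4 and occupies 2 bytes.
Bytes at offsets 4..5: 29 99.
Big-endian stores the most-significant byte at the lowest address.
The bytes are already most-significant first: 0x2999.
0x2999 = 10649.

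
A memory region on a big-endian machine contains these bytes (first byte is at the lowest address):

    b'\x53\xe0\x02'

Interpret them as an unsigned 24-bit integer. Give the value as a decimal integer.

Big-endian stores the most-significant byte at the lowest address.
The bytes are already most-significant first: 0x53E002.
0x53E002 = 5496834.

5496834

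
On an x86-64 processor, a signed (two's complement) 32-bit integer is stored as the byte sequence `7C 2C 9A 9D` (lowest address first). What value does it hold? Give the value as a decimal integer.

-1650840452

In little-endian order the low byte comes first in memory.
Reassemble most-significant byte first: 9D 9A 2C 7C → 0x9D9A2C7C.
Top bit is set, so as a signed 32-bit value this is 0x9D9A2C7C − 2^32 = -1650840452.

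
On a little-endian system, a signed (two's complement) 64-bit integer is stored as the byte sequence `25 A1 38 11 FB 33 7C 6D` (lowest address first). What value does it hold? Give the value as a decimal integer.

7889237800664998181

Little-endian stores the least-significant byte at the lowest address.
Reassemble most-significant byte first: 6D 7C 33 FB 11 38 A1 25 → 0x6D7C33FB1138A125.
0x6D7C33FB1138A125 = 7889237800664998181.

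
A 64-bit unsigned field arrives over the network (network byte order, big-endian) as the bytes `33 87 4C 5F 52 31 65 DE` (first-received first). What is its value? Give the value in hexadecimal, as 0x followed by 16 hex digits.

0x33874C5F523165DE

In big-endian order the high byte comes first in memory.
The bytes are already most-significant first: 0x33874C5F523165DE.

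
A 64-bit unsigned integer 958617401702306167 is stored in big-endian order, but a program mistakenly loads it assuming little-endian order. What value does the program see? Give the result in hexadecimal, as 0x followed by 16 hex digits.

958617401702306167 in 64-bit hexadecimal is 0x0D4DB172A7F95177.
Stored big-endian, the bytes at ascending addresses are 0D 4D B1 72 A7 F9 51 77.
Read back as little-endian, the first byte is least significant, giving 0x7751F9A772B14D0D.

0x7751F9A772B14D0D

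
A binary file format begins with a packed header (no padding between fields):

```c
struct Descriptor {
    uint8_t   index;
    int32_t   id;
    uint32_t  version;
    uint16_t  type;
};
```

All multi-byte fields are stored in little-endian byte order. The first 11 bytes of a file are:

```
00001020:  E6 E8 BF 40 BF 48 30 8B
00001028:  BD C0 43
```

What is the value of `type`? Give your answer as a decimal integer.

`type` follows `index` (1 B), `id` (4 B), `version` (4 B), so it starts at offset 1 + 4 + 4 = 9 and occupies 2 bytes.
Bytes at offsets 9..10: C0 43.
Little-endian stores the least-significant byte at the lowest address.
Reassemble most-significant byte first: 43 C0 → 0x43C0.
0x43C0 = 17344.

17344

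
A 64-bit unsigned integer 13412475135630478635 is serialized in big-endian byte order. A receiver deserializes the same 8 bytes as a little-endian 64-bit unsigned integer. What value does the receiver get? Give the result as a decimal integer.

3138168716138586810

13412475135630478635 in 64-bit hexadecimal is 0xBA22AF12D2038D2B.
Stored big-endian, the bytes at ascending addresses are BA 22 AF 12 D2 03 8D 2B.
Read back as little-endian, the first byte is least significant, giving 0x2B8D03D212AF22BA.
0x2B8D03D212AF22BA = 3138168716138586810.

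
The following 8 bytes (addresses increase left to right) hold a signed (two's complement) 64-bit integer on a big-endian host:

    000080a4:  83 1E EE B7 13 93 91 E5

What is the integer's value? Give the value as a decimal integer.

-8998492535364808219

Big-endian: lowest address holds the most-significant byte.
The bytes are already most-significant first: 0x831EEEB7139391E5.
Top bit is set, so as a signed 64-bit value this is 0x831EEEB7139391E5 − 2^64 = -8998492535364808219.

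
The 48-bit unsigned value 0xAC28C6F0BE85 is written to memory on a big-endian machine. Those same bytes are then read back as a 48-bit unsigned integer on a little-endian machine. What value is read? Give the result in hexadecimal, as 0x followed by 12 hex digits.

0x85BEF0C628AC

Stored big-endian, the bytes at ascending addresses are AC 28 C6 F0 BE 85.
Read back as little-endian, the first byte is least significant, giving 0x85BEF0C628AC.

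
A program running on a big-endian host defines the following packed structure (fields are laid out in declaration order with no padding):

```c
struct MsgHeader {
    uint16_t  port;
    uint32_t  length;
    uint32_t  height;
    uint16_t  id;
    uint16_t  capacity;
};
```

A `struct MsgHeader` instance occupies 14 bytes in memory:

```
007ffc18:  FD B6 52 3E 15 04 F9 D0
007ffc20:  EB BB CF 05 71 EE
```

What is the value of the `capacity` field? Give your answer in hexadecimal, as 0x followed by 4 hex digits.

0x71EE

`capacity` follows `port` (2 B), `length` (4 B), `height` (4 B), `id` (2 B), so it starts at offset 2 + 4 + 4 + 2 = 12 and occupies 2 bytes.
Bytes at offsets 12..13: 71 EE.
Big-endian: lowest address holds the most-significant byte.
The bytes are already most-significant first: 0x71EE.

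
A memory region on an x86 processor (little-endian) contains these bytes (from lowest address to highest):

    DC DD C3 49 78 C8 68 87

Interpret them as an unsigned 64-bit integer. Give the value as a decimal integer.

Little-endian stores the least-significant byte at the lowest address.
Reassemble most-significant byte first: 87 68 C8 78 49 C3 DD DC → 0x8768C87849C3DDDC.
0x8768C87849C3DDDC = 9757269011657383388.

9757269011657383388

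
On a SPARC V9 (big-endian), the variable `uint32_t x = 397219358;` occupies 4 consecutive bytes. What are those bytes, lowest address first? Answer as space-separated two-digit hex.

397219358 in hexadecimal, padded to 32 bits, is 0x17AD161E.
Split into bytes (most-significant first): 17 AD 16 1E.
In big-endian order the high byte comes first in memory.
So the memory order matches the most-significant-first order: 17 AD 16 1E.

17 AD 16 1E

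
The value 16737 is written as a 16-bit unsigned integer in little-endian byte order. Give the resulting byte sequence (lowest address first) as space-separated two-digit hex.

16737 in hexadecimal, padded to 16 bits, is 0x4161.
Split into bytes (most-significant first): 41 61.
Little-endian stores the least-significant byte at the lowest address.
So at ascending addresses the bytes are 61 41.

61 41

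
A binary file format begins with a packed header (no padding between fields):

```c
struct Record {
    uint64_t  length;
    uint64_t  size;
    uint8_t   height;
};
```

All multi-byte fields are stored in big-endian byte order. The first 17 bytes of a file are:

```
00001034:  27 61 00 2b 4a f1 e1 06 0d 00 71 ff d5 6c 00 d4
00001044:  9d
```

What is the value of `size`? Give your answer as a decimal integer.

`size` follows `length` (8 bytes), so it starts at byte offset 8 and occupies 8 bytes.
Bytes at offsets 8..15: 0D 00 71 FF D5 6C 00 D4.
Big-endian: lowest address holds the most-significant byte.
The bytes are already most-significant first: 0x0D0071FFD56C00D4.
0x0D0071FFD56C00D4 = 936874066104287444.

936874066104287444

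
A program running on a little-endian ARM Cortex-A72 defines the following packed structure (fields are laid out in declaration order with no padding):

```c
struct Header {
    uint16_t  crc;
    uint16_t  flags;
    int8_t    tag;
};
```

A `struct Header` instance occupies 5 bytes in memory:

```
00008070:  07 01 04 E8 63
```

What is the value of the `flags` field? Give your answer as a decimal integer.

`flags` follows `crc` (2 bytes), so it starts at byte offset 2 and occupies 2 bytes.
Bytes at offsets 2..3: 04 E8.
In little-endian order the low byte comes first in memory.
Reassemble most-significant byte first: E8 04 → 0xE804.
0xE804 = 59396.

59396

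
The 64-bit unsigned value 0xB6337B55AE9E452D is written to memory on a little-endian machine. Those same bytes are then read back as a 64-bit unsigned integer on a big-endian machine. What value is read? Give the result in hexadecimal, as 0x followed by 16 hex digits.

Stored little-endian, the bytes at ascending addresses are 2D 45 9E AE 55 7B 33 B6.
Read back as big-endian, the last byte is least significant, giving 0x2D459EAE557B33B6.

0x2D459EAE557B33B6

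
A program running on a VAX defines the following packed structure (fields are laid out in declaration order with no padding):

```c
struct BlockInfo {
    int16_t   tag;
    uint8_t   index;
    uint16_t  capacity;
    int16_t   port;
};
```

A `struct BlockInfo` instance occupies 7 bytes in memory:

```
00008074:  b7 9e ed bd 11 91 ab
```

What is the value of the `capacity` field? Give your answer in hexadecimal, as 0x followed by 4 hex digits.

`capacity` follows `tag` (2 B), `index` (1 B), so it starts at offset 2 + 1 = 3 and occupies 2 bytes.
Bytes at offsets 3..4: BD 11.
Little-endian: lowest address holds the least-significant byte.
Reassemble most-significant byte first: 11 BD → 0x11BD.

0x11BD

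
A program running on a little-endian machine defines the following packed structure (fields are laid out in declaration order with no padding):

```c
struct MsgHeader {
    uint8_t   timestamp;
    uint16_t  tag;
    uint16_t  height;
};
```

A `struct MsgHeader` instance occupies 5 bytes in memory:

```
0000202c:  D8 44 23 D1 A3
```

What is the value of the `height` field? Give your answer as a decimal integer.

41937

`height` follows `timestamp` (1 B), `tag` (2 B), so it starts at offset 1 + 2 = 3 and occupies 2 bytes.
Bytes at offsets 3..4: D1 A3.
In little-endian order the low byte comes first in memory.
Reassemble most-significant byte first: A3 D1 → 0xA3D1.
0xA3D1 = 41937.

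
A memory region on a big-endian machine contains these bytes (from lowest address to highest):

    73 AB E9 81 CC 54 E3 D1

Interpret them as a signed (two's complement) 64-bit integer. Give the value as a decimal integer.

8335012279067403217

Big-endian stores the most-significant byte at the lowest address.
The bytes are already most-significant first: 0x73ABE981CC54E3D1.
0x73ABE981CC54E3D1 = 8335012279067403217.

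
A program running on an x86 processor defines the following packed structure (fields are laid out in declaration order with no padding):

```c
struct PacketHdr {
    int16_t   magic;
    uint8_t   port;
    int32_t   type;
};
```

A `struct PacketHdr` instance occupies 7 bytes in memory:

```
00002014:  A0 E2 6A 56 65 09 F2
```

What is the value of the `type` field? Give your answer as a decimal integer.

-234265258

`type` follows `magic` (2 B), `port` (1 B), so it starts at offset 2 + 1 = 3 and occupies 4 bytes.
Bytes at offsets 3..6: 56 65 09 F2.
In little-endian order the low byte comes first in memory.
Reassemble most-significant byte first: F2 09 65 56 → 0xF2096556.
Top bit is set, so as a signed 32-bit value this is 0xF2096556 − 2^32 = -234265258.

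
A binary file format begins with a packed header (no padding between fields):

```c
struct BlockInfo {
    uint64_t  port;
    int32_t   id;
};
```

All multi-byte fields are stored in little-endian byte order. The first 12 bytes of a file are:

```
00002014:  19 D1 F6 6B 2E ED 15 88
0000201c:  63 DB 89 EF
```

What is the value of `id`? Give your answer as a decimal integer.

`id` follows `port` (8 bytes), so it starts at byte offset 8 and occupies 4 bytes.
Bytes at offsets 8..11: 63 DB 89 EF.
Little-endian: lowest address holds the least-significant byte.
Reassemble most-significant byte first: EF 89 DB 63 → 0xEF89DB63.
Top bit is set, so as a signed 32-bit value this is 0xEF89DB63 − 2^32 = -276178077.

-276178077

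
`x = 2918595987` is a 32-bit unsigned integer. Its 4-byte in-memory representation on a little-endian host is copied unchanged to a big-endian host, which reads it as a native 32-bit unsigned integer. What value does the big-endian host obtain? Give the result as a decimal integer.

2470311597

2918595987 in 32-bit hexadecimal is 0xADF63D93.
Stored little-endian, the bytes at ascending addresses are 93 3D F6 AD.
Read back as big-endian, the last byte is least significant, giving 0x933DF6AD.
0x933DF6AD = 2470311597.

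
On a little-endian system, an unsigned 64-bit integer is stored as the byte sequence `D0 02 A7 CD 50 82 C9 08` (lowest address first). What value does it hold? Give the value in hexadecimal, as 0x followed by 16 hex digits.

Little-endian stores the least-significant byte at the lowest address.
Reassemble most-significant byte first: 08 C9 82 50 CD A7 02 D0 → 0x08C98250CDA702D0.

0x08C98250CDA702D0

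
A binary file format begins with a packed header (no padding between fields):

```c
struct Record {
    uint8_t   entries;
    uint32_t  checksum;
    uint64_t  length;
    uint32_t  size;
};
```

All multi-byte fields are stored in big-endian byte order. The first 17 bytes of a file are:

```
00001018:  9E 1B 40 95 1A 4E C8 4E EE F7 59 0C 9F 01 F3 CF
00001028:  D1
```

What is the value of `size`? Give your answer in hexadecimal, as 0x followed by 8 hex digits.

0x01F3CFD1

`size` follows `entries` (1 B), `checksum` (4 B), `length` (8 B), so it starts at offset 1 + 4 + 8 = 13 and occupies 4 bytes.
Bytes at offsets 13..16: 01 F3 CF D1.
Big-endian: lowest address holds the most-significant byte.
The bytes are already most-significant first: 0x01F3CFD1.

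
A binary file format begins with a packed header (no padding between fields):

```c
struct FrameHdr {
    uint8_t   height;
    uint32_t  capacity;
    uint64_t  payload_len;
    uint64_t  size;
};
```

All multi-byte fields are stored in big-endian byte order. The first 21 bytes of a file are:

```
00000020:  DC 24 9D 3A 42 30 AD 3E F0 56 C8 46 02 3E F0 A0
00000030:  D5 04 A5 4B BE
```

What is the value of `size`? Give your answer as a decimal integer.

`size` follows `height` (1 B), `capacity` (4 B), `payload_len` (8 B), so it starts at offset 1 + 4 + 8 = 13 and occupies 8 bytes.
Bytes at offsets 13..20: 3E F0 A0 D5 04 A5 4B BE.
Big-endian stores the most-significant byte at the lowest address.
The bytes are already most-significant first: 0x3EF0A0D504A54BBE.
0x3EF0A0D504A54BBE = 4535301661528509374.

4535301661528509374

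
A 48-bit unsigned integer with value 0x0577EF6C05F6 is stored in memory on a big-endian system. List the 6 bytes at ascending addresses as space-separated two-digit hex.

Split into bytes (most-significant first): 05 77 EF 6C 05 F6.
Big-endian stores the most-significant byte at the lowest address.
So the memory order matches the most-significant-first order: 05 77 EF 6C 05 F6.

05 77 EF 6C 05 F6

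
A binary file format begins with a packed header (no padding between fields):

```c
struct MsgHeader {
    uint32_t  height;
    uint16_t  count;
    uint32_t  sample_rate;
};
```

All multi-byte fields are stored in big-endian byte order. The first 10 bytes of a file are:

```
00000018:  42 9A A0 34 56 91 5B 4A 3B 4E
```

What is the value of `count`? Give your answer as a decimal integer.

22161

`count` follows `height` (4 bytes), so it starts at byte offset 4 and occupies 2 bytes.
Bytes at offsets 4..5: 56 91.
In big-endian order the high byte comes first in memory.
The bytes are already most-significant first: 0x5691.
0x5691 = 22161.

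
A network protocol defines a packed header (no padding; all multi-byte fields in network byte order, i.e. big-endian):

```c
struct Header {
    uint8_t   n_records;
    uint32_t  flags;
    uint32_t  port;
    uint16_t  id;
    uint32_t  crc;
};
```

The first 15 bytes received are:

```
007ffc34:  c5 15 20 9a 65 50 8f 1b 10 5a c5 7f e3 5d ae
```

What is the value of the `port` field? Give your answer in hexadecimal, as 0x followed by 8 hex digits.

`port` follows `n_records` (1 B), `flags` (4 B), so it starts at offset 1 + 4 = 5 and occupies 4 bytes.
Bytes at offsets 5..8: 50 8F 1B 10.
Big-endian: lowest address holds the most-significant byte.
The bytes are already most-significant first: 0x508F1B10.

0x508F1B10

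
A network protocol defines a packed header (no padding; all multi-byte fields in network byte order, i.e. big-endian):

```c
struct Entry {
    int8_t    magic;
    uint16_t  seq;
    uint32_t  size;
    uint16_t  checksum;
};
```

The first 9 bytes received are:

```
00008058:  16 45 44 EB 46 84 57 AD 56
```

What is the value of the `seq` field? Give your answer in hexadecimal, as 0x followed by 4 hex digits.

`seq` follows `magic` (1 byte), so it starts at byte offset 1 and occupies 2 bytes.
Bytes at offsets 1..2: 45 44.
In big-endian order the high byte comes first in memory.
The bytes are already most-significant first: 0x4544.

0x4544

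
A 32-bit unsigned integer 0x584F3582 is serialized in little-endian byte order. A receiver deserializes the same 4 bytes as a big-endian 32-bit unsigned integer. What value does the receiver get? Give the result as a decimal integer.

2184531800

Stored little-endian, the bytes at ascending addresses are 82 35 4F 58.
Read back as big-endian, the last byte is least significant, giving 0x82354F58.
0x82354F58 = 2184531800.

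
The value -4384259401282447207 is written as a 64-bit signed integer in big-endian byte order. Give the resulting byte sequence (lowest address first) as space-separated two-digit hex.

C3 27 FB 4D A7 64 98 99

Two's complement of -4384259401282447207 in 64 bits: 4384259401282447207 = 0x3CD804B2589B6767; invert → 0xC327FB4DA7649898; add 1 → 0xC327FB4DA7649899.
Split into bytes (most-significant first): C3 27 FB 4D A7 64 98 99.
Big-endian stores the most-significant byte at the lowest address.
So the memory order matches the most-significant-first order: C3 27 FB 4D A7 64 98 99.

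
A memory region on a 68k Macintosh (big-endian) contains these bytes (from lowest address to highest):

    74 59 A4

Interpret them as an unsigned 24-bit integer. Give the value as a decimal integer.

7625124

Big-endian: lowest address holds the most-significant byte.
The bytes are already most-significant first: 0x7459A4.
0x7459A4 = 7625124.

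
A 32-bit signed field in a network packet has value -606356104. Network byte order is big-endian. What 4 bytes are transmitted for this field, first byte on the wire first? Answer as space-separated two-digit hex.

DB DB BD 78

Two's complement of -606356104 in 32 bits: 606356104 = 0x24244288; invert → 0xDBDBBD77; add 1 → 0xDBDBBD78.
Split into bytes (most-significant first): DB DB BD 78.
In big-endian order the high byte comes first in memory.
So the memory order matches the most-significant-first order: DB DB BD 78.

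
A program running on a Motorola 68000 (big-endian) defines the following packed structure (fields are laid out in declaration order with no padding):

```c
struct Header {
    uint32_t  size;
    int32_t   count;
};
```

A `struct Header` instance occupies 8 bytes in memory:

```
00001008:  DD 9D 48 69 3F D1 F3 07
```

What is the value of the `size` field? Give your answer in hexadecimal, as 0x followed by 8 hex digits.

0xDD9D4869

`size` is the first field, at byte offset 0, occupying 4 bytes.
Bytes at offsets 0..3: DD 9D 48 69.
In big-endian order the high byte comes first in memory.
The bytes are already most-significant first: 0xDD9D4869.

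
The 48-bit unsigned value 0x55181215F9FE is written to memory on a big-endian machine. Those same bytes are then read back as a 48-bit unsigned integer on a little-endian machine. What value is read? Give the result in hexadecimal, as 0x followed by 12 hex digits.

0xFEF915121855

Stored big-endian, the bytes at ascending addresses are 55 18 12 15 F9 FE.
Read back as little-endian, the first byte is least significant, giving 0xFEF915121855.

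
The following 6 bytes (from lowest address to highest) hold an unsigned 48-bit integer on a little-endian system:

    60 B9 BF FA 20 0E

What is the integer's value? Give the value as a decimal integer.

15534808611168

Little-endian stores the least-significant byte at the lowest address.
Reassemble most-significant byte first: 0E 20 FA BF B9 60 → 0x0E20FABFB960.
0x0E20FABFB960 = 15534808611168.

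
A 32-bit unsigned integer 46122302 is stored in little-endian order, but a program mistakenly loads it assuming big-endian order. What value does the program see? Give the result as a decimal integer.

46122302 in 32-bit hexadecimal is 0x02BFC53E.
Stored little-endian, the bytes at ascending addresses are 3E C5 BF 02.
Read back as big-endian, the last byte is least significant, giving 0x3EC5BF02.
0x3EC5BF02 = 1053146882.

1053146882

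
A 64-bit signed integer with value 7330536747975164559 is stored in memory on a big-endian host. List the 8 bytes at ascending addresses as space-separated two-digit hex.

65 BB 4C 55 5C 01 C2 8F

7330536747975164559 in hexadecimal, padded to 64 bits, is 0x65BB4C555C01C28F.
Split into bytes (most-significant first): 65 BB 4C 55 5C 01 C2 8F.
Big-endian stores the most-significant byte at the lowest address.
So the memory order matches the most-significant-first order: 65 BB 4C 55 5C 01 C2 8F.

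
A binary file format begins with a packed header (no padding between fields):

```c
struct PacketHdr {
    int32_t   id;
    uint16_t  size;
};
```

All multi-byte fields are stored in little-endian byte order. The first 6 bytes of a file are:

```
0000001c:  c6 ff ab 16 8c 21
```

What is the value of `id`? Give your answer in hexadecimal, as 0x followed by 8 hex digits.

`id` is the first field, at byte offset 0, occupying 4 bytes.
Bytes at offsets 0..3: C6 FF AB 16.
Little-endian stores the least-significant byte at the lowest address.
Reassemble most-significant byte first: 16 AB FF C6 → 0x16ABFFC6.

0x16ABFFC6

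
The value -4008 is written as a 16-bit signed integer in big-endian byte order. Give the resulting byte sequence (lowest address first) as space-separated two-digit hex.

Two's complement of -4008 in 16 bits: 4008 = 0x0FA8; invert → 0xF057; add 1 → 0xF058.
Split into bytes (most-significant first): F0 58.
Big-endian: lowest address holds the most-significant byte.
So the memory order matches the most-significant-first order: F0 58.

F0 58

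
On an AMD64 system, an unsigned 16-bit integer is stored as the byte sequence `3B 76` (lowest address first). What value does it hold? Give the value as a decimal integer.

30267

Little-endian: lowest address holds the least-significant byte.
Reassemble most-significant byte first: 76 3B → 0x763B.
0x763B = 30267.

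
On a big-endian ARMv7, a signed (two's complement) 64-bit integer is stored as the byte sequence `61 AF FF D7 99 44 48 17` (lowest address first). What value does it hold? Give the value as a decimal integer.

Big-endian stores the most-significant byte at the lowest address.
The bytes are already most-significant first: 0x61AFFFD799444817.
0x61AFFFD799444817 = 7039126044057815063.

7039126044057815063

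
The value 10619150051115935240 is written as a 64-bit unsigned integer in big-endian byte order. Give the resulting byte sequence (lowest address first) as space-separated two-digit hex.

10619150051115935240 in hexadecimal, padded to 64 bits, is 0x935ECCB575562608.
Split into bytes (most-significant first): 93 5E CC B5 75 56 26 08.
Big-endian: lowest address holds the most-significant byte.
So the memory order matches the most-significant-first order: 93 5E CC B5 75 56 26 08.

93 5E CC B5 75 56 26 08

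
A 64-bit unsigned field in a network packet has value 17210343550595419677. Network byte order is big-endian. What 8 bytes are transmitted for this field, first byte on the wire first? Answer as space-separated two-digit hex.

EE D7 6C 46 63 AC CE 1D

17210343550595419677 in hexadecimal, padded to 64 bits, is 0xEED76C4663ACCE1D.
Split into bytes (most-significant first): EE D7 6C 46 63 AC CE 1D.
Big-endian stores the most-significant byte at the lowest address.
So the memory order matches the most-significant-first order: EE D7 6C 46 63 AC CE 1D.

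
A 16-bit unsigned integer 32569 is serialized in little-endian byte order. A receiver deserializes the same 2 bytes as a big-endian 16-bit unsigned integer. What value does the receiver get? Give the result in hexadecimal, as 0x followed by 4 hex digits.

0x397F

32569 in 16-bit hexadecimal is 0x7F39.
Stored little-endian, the bytes at ascending addresses are 39 7F.
Read back as big-endian, the last byte is least significant, giving 0x397F.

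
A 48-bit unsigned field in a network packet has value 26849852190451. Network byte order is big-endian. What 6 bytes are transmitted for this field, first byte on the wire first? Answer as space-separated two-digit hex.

26849852190451 in hexadecimal, padded to 48 bits, is 0x186B77E6EEF3.
Split into bytes (most-significant first): 18 6B 77 E6 EE F3.
Big-endian: lowest address holds the most-significant byte.
So the memory order matches the most-significant-first order: 18 6B 77 E6 EE F3.

18 6B 77 E6 EE F3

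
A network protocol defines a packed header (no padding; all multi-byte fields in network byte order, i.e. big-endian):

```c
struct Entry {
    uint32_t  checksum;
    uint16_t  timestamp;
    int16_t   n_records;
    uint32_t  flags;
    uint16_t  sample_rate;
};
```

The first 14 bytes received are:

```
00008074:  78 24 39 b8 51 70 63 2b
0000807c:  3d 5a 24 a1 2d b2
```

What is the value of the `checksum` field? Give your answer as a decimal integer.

2015639992

`checksum` is the first field, at byte offset 0, occupying 4 bytes.
Bytes at offsets 0..3: 78 24 39 B8.
In big-endian order the high byte comes first in memory.
The bytes are already most-significant first: 0x782439B8.
0x782439B8 = 2015639992.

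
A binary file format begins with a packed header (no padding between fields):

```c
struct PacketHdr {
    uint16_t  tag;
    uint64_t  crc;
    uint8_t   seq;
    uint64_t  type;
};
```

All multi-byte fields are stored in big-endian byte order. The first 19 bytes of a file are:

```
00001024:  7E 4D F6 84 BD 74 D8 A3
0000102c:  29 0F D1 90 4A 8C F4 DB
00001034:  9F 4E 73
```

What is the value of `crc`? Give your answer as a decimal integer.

17763531139804506383

`crc` follows `tag` (2 bytes), so it starts at byte offset 2 and occupies 8 bytes.
Bytes at offsets 2..9: F6 84 BD 74 D8 A3 29 0F.
Big-endian stores the most-significant byte at the lowest address.
The bytes are already most-significant first: 0xF684BD74D8A3290F.
0xF684BD74D8A3290F = 17763531139804506383.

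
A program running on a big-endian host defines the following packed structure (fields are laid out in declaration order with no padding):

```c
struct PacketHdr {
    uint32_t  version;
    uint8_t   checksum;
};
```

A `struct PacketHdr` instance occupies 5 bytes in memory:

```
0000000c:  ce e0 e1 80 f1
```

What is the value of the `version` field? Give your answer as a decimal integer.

`version` is the first field, at byte offset 0, occupying 4 bytes.
Bytes at offsets 0..3: CE E0 E1 80.
In big-endian order the high byte comes first in memory.
The bytes are already most-significant first: 0xCEE0E180.
0xCEE0E180 = 3470844288.

3470844288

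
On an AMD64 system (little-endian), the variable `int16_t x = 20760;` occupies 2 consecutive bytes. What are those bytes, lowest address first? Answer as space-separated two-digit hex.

20760 in hexadecimal, padded to 16 bits, is 0x5118.
Split into bytes (most-significant first): 51 18.
Little-endian stores the least-significant byte at the lowest address.
So at ascending addresses the bytes are 18 51.

18 51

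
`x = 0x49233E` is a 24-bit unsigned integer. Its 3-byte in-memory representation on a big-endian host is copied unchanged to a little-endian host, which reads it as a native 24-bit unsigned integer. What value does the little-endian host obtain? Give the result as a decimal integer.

Stored big-endian, the bytes at ascending addresses are 49 23 3E.
Read back as little-endian, the first byte is least significant, giving 0x3E2349.
0x3E2349 = 4072265.

4072265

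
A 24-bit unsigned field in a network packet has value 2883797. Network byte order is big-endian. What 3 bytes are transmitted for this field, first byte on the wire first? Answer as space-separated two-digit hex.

2C 00 D5

2883797 in hexadecimal, padded to 24 bits, is 0x2C00D5.
Split into bytes (most-significant first): 2C 00 D5.
Big-endian stores the most-significant byte at the lowest address.
So the memory order matches the most-significant-first order: 2C 00 D5.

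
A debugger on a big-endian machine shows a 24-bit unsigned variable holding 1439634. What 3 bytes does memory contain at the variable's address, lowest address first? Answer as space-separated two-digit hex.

15 F7 92

1439634 in hexadecimal, padded to 24 bits, is 0x15F792.
Split into bytes (most-significant first): 15 F7 92.
Big-endian stores the most-significant byte at the lowest address.
So the memory order matches the most-significant-first order: 15 F7 92.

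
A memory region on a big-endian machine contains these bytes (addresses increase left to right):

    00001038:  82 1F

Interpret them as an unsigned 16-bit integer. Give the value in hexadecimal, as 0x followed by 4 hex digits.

0x821F

In big-endian order the high byte comes first in memory.
The bytes are already most-significant first: 0x821F.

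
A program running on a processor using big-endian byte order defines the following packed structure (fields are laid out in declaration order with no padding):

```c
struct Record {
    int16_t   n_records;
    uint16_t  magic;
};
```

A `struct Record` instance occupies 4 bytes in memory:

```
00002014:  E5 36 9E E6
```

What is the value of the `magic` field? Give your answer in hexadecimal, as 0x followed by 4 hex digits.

`magic` follows `n_records` (2 bytes), so it starts at byte offset 2 and occupies 2 bytes.
Bytes at offsets 2..3: 9E E6.
In big-endian order the high byte comes first in memory.
The bytes are already most-significant first: 0x9EE6.

0x9EE6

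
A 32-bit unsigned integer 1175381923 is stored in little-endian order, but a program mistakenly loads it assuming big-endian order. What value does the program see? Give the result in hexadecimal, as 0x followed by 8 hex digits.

0xA3E70E46

1175381923 in 32-bit hexadecimal is 0x460EE7A3.
Stored little-endian, the bytes at ascending addresses are A3 E7 0E 46.
Read back as big-endian, the last byte is least significant, giving 0xA3E70E46.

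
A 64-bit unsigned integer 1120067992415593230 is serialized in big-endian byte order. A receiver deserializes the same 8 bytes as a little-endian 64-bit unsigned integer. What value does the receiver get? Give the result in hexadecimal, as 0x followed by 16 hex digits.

0x0E63379CE7478B0F

1120067992415593230 in 64-bit hexadecimal is 0x0F8B47E79C37630E.
Stored big-endian, the bytes at ascending addresses are 0F 8B 47 E7 9C 37 63 0E.
Read back as little-endian, the first byte is least significant, giving 0x0E63379CE7478B0F.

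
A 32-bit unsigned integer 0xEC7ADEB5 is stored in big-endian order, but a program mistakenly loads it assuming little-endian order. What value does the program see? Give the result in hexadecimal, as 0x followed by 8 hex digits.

Stored big-endian, the bytes at ascending addresses are EC 7A DE B5.
Read back as little-endian, the first byte is least significant, giving 0xB5DE7AEC.

0xB5DE7AEC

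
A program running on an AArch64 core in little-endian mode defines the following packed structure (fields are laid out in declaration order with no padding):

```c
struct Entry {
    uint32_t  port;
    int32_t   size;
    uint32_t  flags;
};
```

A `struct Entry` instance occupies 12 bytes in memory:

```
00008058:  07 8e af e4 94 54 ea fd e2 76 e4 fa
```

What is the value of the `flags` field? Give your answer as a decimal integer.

`flags` follows `port` (4 B), `size` (4 B), so it starts at offset 4 + 4 = 8 and occupies 4 bytes.
Bytes at offsets 8..11: E2 76 E4 FA.
In little-endian order the low byte comes first in memory.
Reassemble most-significant byte first: FA E4 76 E2 → 0xFAE476E2.
0xFAE476E2 = 4209276642.

4209276642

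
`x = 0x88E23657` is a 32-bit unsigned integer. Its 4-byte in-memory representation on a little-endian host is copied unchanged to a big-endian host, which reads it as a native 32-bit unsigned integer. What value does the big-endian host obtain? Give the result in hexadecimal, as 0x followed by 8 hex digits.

Stored little-endian, the bytes at ascending addresses are 57 36 E2 88.
Read back as big-endian, the last byte is least significant, giving 0x5736E288.

0x5736E288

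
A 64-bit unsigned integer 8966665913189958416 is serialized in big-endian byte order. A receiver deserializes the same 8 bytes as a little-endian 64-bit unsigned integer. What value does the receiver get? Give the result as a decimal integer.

1189877186237001596

8966665913189958416 in 64-bit hexadecimal is 0x7C6FFF23FF4A8310.
Stored big-endian, the bytes at ascending addresses are 7C 6F FF 23 FF 4A 83 10.
Read back as little-endian, the first byte is least significant, giving 0x10834AFF23FF6F7C.
0x10834AFF23FF6F7C = 1189877186237001596.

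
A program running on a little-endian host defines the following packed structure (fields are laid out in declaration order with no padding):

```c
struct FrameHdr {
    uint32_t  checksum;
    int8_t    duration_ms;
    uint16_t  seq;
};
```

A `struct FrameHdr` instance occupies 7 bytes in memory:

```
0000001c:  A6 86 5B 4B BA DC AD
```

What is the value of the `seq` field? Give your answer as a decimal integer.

`seq` follows `checksum` (4 B), `duration_ms` (1 B), so it starts at offset 4 + 1 = 5 and occupies 2 bytes.
Bytes at offsets 5..6: DC AD.
Little-endian: lowest address holds the least-significant byte.
Reassemble most-significant byte first: AD DC → 0xADDC.
0xADDC = 44508.

44508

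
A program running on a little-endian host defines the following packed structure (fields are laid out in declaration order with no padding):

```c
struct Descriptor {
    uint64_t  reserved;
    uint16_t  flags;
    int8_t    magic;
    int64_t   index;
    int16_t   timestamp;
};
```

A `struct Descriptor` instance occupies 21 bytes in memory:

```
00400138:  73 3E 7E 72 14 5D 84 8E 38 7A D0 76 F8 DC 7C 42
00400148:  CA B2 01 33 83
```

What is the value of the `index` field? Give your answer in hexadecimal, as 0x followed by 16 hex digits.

0x01B2CA427CDCF876

`index` follows `reserved` (8 B), `flags` (2 B), `magic` (1 B), so it starts at offset 8 + 2 + 1 = 11 and occupies 8 bytes.
Bytes at offsets 11..18: 76 F8 DC 7C 42 CA B2 01.
Little-endian stores the least-significant byte at the lowest address.
Reassemble most-significant byte first: 01 B2 CA 42 7C DC F8 76 → 0x01B2CA427CDCF876.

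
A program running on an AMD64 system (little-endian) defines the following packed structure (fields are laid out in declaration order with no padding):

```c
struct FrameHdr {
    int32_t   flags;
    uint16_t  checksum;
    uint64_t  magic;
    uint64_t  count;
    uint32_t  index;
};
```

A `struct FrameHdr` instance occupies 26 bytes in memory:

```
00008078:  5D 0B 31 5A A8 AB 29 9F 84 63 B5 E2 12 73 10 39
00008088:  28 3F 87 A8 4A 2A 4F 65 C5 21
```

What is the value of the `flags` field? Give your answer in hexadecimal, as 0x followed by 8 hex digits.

`flags` is the first field, at byte offset 0, occupying 4 bytes.
Bytes at offsets 0..3: 5D 0B 31 5A.
In little-endian order the low byte comes first in memory.
Reassemble most-significant byte first: 5A 31 0B 5D → 0x5A310B5D.

0x5A310B5D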